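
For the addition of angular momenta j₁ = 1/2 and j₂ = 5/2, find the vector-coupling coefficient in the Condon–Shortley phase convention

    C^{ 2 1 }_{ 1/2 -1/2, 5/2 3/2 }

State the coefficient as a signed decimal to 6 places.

-0.816497  (= −√(2/3))

√[5·1!0!4!/6! · 0!1!4!1!3!1!] = √(24)
  +(−1)^1/∏(1,0,0,3,0,1)! = -1/6  (running -1/6)
⟨..|..⟩ = √(24)·(-1/6) = -0.816497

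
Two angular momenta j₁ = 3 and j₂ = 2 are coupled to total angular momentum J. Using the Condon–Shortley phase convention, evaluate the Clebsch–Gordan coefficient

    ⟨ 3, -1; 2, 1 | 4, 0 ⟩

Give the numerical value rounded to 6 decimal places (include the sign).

triangle: 1!×5!×3!/10! = 720/3628800
(j±m)!: 2!×4!×3!×1!×4!×4! = 165888
prefactor² = (2J+1)×Δ×N² = 10368/35
  k=0: +1/(0!×1!×4!×3!×1!×0!) = 1/144
  k=1: −1/(1!×0!×3!×2!×2!×1!) = -1/24
Σ = -5/144  ⇒  CG² = 10368/35×(-5/144)² = 5/14
CG = −√(5/14) = -0.597614

−√(5/14) ≈ -0.597614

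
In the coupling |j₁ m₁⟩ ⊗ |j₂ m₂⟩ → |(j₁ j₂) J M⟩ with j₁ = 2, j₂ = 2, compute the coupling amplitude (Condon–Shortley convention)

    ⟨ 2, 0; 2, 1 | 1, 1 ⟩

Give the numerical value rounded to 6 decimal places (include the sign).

√[3·3!1!1!/6! · 2!2!3!1!2!0!] = √(6/5)
  +(−1)^2/∏(2,1,0,1,1,0)! = 1/2  (running 1/2)
⟨..|..⟩ = √(6/5)·(1/2) = +0.547723

+√(3/10) = +0.547723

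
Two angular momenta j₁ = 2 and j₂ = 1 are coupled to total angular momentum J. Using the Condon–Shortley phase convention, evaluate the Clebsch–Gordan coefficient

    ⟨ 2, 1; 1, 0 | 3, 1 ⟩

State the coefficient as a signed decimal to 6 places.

+0.730297  (= +√(8/15))

j₁+j₂−J=0  J+j₁−j₂=4  J−j₁+j₂=2  j₁+j₂+J+1=7
(j₁±m₁, j₂±m₂, J±M) = (3,1,1,1,4,2)
P² = 96/5
sum k=0..0:
  [0] +1/6 = 1/6
S = 1/6
C² = P²·S² = 8/15 ; C = +0.730297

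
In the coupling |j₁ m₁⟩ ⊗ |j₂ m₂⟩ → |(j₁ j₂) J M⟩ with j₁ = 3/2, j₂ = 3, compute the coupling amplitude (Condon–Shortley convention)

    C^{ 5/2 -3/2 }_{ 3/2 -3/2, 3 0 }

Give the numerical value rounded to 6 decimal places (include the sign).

triangle: 2!×1!×4!/8! = 48/40320
(j±m)!: 0!×3!×3!×3!×1!×4! = 5184
prefactor² = (2J+1)×Δ×N² = 1296/35
  k=2: +1/(2!×0!×1!×1!×0!×3!) = 1/12
Σ = 1/12  ⇒  CG² = 1296/35×1/12² = 9/35
CG = +√(9/35) = +0.507093

+√(9/35) = +0.507093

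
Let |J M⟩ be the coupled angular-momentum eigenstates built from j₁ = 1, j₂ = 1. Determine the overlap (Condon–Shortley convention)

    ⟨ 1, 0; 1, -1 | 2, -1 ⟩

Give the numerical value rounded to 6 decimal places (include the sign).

j₁+j₂−J=0  J+j₁−j₂=2  J−j₁+j₂=2  j₁+j₂+J+1=5
(j₁±m₁, j₂±m₂, J±M) = (1,1,0,2,1,3)
P² = 2
sum k=0..0:
  [0] +1/2 = 1/2
S = 1/2
C² = P²·S² = 1/2 ; C = +0.707107

+0.707107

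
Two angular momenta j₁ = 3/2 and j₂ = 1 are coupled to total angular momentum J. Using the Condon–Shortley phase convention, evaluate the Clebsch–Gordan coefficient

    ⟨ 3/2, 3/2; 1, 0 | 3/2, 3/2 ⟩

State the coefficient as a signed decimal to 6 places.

√[4·1!2!1!/5! · 3!0!1!1!3!0!] = √(12/5)
  +(−1)^0/∏(0,1,0,1,2,0)! = 1/2  (running 1/2)
⟨..|..⟩ = √(12/5)·(1/2) = +0.774597

+√(3/5) ≈ +0.774597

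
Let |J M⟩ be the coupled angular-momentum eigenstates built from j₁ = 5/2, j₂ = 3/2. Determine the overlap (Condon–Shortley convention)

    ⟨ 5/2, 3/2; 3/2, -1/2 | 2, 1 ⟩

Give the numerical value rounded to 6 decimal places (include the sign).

+0.154303  (= +√(1/42))

√[5·2!3!1!/7! · 4!1!1!2!3!1!] = √(24/7)
  +(−1)^0/∏(0,2,1,1,2,0)! = 1/4  (running 1/4)
  +(−1)^1/∏(1,1,0,0,3,1)! = -1/6  (running 1/12)
⟨..|..⟩ = √(24/7)·(1/12) = +0.154303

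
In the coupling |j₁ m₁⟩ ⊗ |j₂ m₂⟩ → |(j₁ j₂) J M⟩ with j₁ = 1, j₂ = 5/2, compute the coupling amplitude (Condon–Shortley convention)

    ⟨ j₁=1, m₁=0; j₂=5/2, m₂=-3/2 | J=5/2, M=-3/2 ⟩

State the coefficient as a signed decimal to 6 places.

+√(9/35) ≈ +0.507093

j₁+j₂−J=1  J+j₁−j₂=1  J−j₁+j₂=4  j₁+j₂+J+1=7
(j₁±m₁, j₂±m₂, J±M) = (1,1,1,4,1,4)
P² = 576/35
sum k=0..1:
  [0] +1/6 = 1/6
  [1] −1/24 = -1/24
S = 1/8
C² = P²·S² = 9/35 ; C = +0.507093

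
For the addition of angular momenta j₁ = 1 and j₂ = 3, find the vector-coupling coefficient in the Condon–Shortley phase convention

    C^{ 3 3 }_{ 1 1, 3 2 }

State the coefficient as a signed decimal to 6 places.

triangle: 1!·1!·5!/8! = 120/40320
(j±m)!: 2!·0!·5!·1!·6!·0! = 172800
prefactor² = (2J+1)·Δ·N² = 3600
  k=0: +1/(0!·1!·0!·5!·1!·0!) = 1/120
Σ = 1/120  ⇒  CG² = 3600·1/120² = 1/4
CG = +√(1/4) = +0.500000

+√(1/4) ≈ +0.500000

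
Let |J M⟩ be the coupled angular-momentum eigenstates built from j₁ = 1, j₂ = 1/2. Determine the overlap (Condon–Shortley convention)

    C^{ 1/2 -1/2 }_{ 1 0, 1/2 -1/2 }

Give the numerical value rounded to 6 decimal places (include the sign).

j₁+j₂−J=1  J+j₁−j₂=1  J−j₁+j₂=0  j₁+j₂+J+1=3
(j₁±m₁, j₂±m₂, J±M) = (1,1,0,1,0,1)
P² = 1/3
sum k=0..0:
  [0] +1/1 = 1
S = 1
C² = P²·S² = 1/3 ; C = +0.577350

+√(1/3) = +0.577350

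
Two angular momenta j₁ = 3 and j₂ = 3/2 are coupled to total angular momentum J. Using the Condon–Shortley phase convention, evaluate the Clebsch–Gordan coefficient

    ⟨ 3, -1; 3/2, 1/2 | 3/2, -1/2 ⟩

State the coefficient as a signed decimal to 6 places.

+0.585540

triangle: 3!·3!·0!/7! = 36/5040
(j±m)!: 2!·4!·2!·1!·1!·2! = 192
prefactor² = (2J+1)·Δ·N² = 192/35
  k=2: +1/(2!·1!·2!·0!·1!·0!) = 1/4
Σ = 1/4  ⇒  CG² = 192/35·1/4² = 12/35
CG = +√(12/35) = +0.585540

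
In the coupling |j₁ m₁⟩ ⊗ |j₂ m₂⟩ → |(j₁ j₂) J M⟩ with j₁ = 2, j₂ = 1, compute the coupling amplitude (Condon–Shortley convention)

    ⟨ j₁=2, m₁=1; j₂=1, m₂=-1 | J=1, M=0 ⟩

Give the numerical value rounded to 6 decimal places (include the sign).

triangle: 2!×2!×0!/5! = 4/120
(j±m)!: 3!×1!×0!×2!×1!×1! = 12
prefactor² = (2J+1)×Δ×N² = 6/5
  k=0: +1/(0!×2!×1!×0!×1!×0!) = 1/2
Σ = 1/2  ⇒  CG² = 6/5×1/2² = 3/10
CG = +√(3/10) = +0.547723

+0.547723  (= +√(3/10))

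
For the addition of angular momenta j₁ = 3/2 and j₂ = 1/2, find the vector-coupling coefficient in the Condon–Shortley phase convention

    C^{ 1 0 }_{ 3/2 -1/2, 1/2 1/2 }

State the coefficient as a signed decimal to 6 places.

−√(1/2) ≈ -0.707107

√[3·1!2!0!/4! · 1!2!1!0!1!1!] = √(1/2)
  +(−1)^1/∏(1,0,1,0,1,0)! = -1  (running -1)
⟨..|..⟩ = √(1/2)·(-1) = -0.707107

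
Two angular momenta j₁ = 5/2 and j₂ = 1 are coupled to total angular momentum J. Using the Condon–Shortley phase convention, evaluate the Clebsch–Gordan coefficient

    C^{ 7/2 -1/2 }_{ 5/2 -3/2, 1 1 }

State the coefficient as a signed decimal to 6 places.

+√(1/7) ≈ +0.377964

triangle: 0!·5!·2!/8! = 240/40320
(j±m)!: 1!·4!·2!·0!·3!·4! = 6912
prefactor² = (2J+1)·Δ·N² = 2304/7
  k=0: +1/(0!·0!·4!·2!·1!·0!) = 1/48
Σ = 1/48  ⇒  CG² = 2304/7·1/48² = 1/7
CG = +√(1/7) = +0.377964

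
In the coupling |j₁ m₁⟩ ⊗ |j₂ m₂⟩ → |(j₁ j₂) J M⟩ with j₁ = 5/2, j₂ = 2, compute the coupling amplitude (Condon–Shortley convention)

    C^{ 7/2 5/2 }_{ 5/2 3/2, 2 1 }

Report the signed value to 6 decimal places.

√[8·1!4!3!/9! · 4!1!3!1!6!1!] = √(2304/7)
  +(−1)^0/∏(0,1,1,3,3,0)! = 1/36  (running 1/36)
  +(−1)^1/∏(1,0,0,2,4,1)! = -1/48  (running 1/144)
⟨..|..⟩ = √(2304/7)·(1/144) = +0.125988

+0.125988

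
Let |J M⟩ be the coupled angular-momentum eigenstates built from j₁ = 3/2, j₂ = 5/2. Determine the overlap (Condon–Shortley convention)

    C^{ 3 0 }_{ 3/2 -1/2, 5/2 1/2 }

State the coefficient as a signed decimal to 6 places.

j₁+j₂−J=1  J+j₁−j₂=2  J−j₁+j₂=4  j₁+j₂+J+1=8
(j₁±m₁, j₂±m₂, J±M) = (1,2,3,2,3,3)
P² = 36/5
sum k=0..1:
  [0] +1/12 = 1/12
  [1] −1/4 = -1/4
S = -1/6
C² = P²·S² = 1/5 ; C = -0.447214

-0.447214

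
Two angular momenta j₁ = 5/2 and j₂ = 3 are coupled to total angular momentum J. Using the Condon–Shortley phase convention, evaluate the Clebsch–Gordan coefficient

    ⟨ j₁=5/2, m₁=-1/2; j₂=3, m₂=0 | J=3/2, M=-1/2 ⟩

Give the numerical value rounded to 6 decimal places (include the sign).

j₁+j₂−J=4  J+j₁−j₂=1  J−j₁+j₂=2  j₁+j₂+J+1=8
(j₁±m₁, j₂±m₂, J±M) = (2,3,3,3,1,2)
P² = 144/35
sum k=2..3:
  [2] +1/4 = 1/4
  [3] −1/12 = -1/12
S = 1/6
C² = P²·S² = 4/35 ; C = +0.338062

+0.338062  (= +√(4/35))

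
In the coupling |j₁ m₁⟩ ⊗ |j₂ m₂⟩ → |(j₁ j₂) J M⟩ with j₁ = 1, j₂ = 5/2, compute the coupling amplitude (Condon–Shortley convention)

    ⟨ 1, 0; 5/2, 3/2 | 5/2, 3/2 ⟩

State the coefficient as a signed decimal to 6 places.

√[6·1!1!4!/7! · 1!1!4!1!4!1!] = √(576/35)
  +(−1)^0/∏(0,1,1,4,0,0)! = 1/24  (running 1/24)
  +(−1)^1/∏(1,0,0,3,1,1)! = -1/6  (running -1/8)
⟨..|..⟩ = √(576/35)·(-1/8) = -0.507093

-0.507093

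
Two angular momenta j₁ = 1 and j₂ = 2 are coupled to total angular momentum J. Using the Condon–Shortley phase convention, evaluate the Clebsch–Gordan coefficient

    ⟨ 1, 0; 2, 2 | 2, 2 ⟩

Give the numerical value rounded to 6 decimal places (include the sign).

-0.816497  (= −√(2/3))

√[5·1!1!3!/6! · 1!1!4!0!4!0!] = √(24)
  +(−1)^1/∏(1,0,0,3,1,0)! = -1/6  (running -1/6)
⟨..|..⟩ = √(24)·(-1/6) = -0.816497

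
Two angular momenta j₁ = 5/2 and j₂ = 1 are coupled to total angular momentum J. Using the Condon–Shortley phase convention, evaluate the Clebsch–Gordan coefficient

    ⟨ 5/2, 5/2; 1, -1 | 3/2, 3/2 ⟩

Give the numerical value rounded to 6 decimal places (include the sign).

√[4·2!3!0!/6! · 5!0!0!2!3!0!] = √(96)
  +(−1)^0/∏(0,2,0,0,3,0)! = 1/12  (running 1/12)
⟨..|..⟩ = √(96)·(1/12) = +0.816497

+√(2/3) ≈ +0.816497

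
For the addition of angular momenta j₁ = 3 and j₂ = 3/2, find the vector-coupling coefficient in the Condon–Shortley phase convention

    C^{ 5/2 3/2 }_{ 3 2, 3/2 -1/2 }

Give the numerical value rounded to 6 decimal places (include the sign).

j₁+j₂−J=2  J+j₁−j₂=4  J−j₁+j₂=1  j₁+j₂+J+1=8
(j₁±m₁, j₂±m₂, J±M) = (5,1,1,2,4,1)
P² = 288/7
sum k=0..1:
  [0] +1/12 = 1/12
  [1] −1/24 = -1/24
S = 1/24
C² = P²·S² = 1/14 ; C = +0.267261

+0.267261  (= +√(1/14))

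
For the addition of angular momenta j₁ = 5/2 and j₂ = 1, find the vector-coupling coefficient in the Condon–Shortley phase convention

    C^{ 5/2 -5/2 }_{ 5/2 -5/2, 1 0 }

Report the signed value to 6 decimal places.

j₁+j₂−J=1  J+j₁−j₂=4  J−j₁+j₂=1  j₁+j₂+J+1=7
(j₁±m₁, j₂±m₂, J±M) = (0,5,1,1,0,5)
P² = 2880/7
sum k=1..1:
  [1] −1/24 = -1/24
S = -1/24
C² = P²·S² = 5/7 ; C = -0.845154

−√(5/7) ≈ -0.845154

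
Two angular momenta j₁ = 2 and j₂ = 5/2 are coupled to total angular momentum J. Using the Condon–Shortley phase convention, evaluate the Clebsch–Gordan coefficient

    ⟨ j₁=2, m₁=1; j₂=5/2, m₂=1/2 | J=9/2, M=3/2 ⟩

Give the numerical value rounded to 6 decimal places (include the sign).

+√(10/21) ≈ +0.690066

√[10·0!4!5!/10! · 3!1!3!2!6!3!] = √(17280/7)
  +(−1)^0/∏(0,0,1,3,3,2)! = 1/72  (running 1/72)
⟨..|..⟩ = √(17280/7)·(1/72) = +0.690066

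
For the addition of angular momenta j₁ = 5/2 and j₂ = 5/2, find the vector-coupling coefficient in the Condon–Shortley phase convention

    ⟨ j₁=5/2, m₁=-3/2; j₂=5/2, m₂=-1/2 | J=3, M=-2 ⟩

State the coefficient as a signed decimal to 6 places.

√[7·2!3!3!/9! · 1!4!2!3!1!5!] = √(48)
  +(−1)^1/∏(1,1,3,1,0,2)! = -1/12  (running -1/12)
  +(−1)^2/∏(2,0,2,0,1,3)! = 1/24  (running -1/24)
⟨..|..⟩ = √(48)·(-1/24) = -0.288675

-0.288675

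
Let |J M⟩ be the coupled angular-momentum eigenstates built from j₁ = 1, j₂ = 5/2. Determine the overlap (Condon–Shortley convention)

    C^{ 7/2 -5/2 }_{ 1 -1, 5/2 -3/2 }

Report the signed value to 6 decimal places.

+√(5/7) = +0.845154

j₁+j₂−J=0  J+j₁−j₂=2  J−j₁+j₂=5  j₁+j₂+J+1=8
(j₁±m₁, j₂±m₂, J±M) = (0,2,1,4,1,6)
P² = 11520/7
sum k=0..0:
  [0] +1/48 = 1/48
S = 1/48
C² = P²·S² = 5/7 ; C = +0.845154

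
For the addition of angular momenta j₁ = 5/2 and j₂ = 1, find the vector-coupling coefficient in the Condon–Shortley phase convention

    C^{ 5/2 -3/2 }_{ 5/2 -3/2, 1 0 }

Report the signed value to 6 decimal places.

√[6·1!4!1!/7! · 1!4!1!1!1!4!] = √(576/35)
  +(−1)^0/∏(0,1,4,1,0,0)! = 1/24  (running 1/24)
  +(−1)^1/∏(1,0,3,0,1,1)! = -1/6  (running -1/8)
⟨..|..⟩ = √(576/35)·(-1/8) = -0.507093

−√(9/35) ≈ -0.507093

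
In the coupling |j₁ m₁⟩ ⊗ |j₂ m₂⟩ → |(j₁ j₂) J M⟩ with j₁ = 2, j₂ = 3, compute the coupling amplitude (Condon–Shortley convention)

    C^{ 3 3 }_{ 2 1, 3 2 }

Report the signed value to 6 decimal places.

−√(5/12) ≈ -0.645497

triangle: 2!·2!·4!/9! = 96/362880
(j±m)!: 3!·1!·5!·1!·6!·0! = 518400
prefactor² = (2J+1)·Δ·N² = 960
  k=1: −1/(1!·1!·0!·4!·2!·0!) = -1/48
Σ = -1/48  ⇒  CG² = 960·(-1/48)² = 5/12
CG = −√(5/12) = -0.645497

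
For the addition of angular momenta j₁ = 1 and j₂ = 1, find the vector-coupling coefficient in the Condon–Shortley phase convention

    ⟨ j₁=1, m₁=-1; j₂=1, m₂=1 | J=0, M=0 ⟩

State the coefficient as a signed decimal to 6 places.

triangle: 2!·0!·0!/3! = 2/6
(j±m)!: 0!·2!·2!·0!·0!·0! = 4
prefactor² = (2J+1)·Δ·N² = 4/3
  k=2: +1/(2!·0!·0!·0!·0!·0!) = 1/2
Σ = 1/2  ⇒  CG² = 4/3·1/2² = 1/3
CG = +√(1/3) = +0.577350

+√(1/3) ≈ +0.577350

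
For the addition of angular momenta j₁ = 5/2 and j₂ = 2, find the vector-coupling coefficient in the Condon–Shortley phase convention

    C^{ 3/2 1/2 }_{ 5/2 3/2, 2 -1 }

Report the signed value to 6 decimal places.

-0.138013

√[4·3!2!1!/7! · 4!1!1!3!2!1!] = √(96/35)
  +(−1)^0/∏(0,3,1,1,1,0)! = 1/6  (running 1/6)
  +(−1)^1/∏(1,2,0,0,2,1)! = -1/4  (running -1/12)
⟨..|..⟩ = √(96/35)·(-1/12) = -0.138013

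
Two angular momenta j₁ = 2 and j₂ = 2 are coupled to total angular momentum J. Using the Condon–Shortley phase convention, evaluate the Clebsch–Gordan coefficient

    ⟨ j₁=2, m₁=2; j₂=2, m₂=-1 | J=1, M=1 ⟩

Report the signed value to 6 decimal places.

+0.447214  (= +√(1/5))

triangle: 3!·1!·1!/6! = 6/720
(j±m)!: 4!·0!·1!·3!·2!·0! = 288
prefactor² = (2J+1)·Δ·N² = 36/5
  k=0: +1/(0!·3!·0!·1!·1!·0!) = 1/6
Σ = 1/6  ⇒  CG² = 36/5·1/6² = 1/5
CG = +√(1/5) = +0.447214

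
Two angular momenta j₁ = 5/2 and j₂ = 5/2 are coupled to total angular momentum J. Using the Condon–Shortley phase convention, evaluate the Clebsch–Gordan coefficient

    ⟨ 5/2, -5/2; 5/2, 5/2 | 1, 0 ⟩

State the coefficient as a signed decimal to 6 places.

+√(5/14) ≈ +0.597614

triangle: 4!×1!×1!/7! = 24/5040
(j±m)!: 0!×5!×5!×0!×1!×1! = 14400
prefactor² = (2J+1)×Δ×N² = 1440/7
  k=4: +1/(4!×0!×1!×1!×0!×0!) = 1/24
Σ = 1/24  ⇒  CG² = 1440/7×1/24² = 5/14
CG = +√(5/14) = +0.597614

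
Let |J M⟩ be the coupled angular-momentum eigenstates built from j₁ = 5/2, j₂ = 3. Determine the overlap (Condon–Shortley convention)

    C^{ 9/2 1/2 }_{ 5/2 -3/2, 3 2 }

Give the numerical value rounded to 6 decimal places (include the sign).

√[10·1!4!5!/11! · 1!4!5!1!5!4!] = √(460800/77)
  +(−1)^0/∏(0,1,4,5,0,0)! = 1/2880  (running 1/2880)
  +(−1)^1/∏(1,0,3,4,1,1)! = -1/144  (running -19/2880)
⟨..|..⟩ = √(460800/77)·(-19/2880) = -0.510355

−√(361/1386) = -0.510355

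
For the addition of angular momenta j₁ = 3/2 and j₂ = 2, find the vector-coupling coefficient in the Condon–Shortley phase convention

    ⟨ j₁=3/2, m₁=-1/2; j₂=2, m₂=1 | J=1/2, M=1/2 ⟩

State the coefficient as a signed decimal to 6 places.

+√(3/10) = +0.547723

√[2·3!0!1!/5! · 1!2!3!1!1!0!] = √(6/5)
  +(−1)^2/∏(2,1,0,1,0,0)! = 1/2  (running 1/2)
⟨..|..⟩ = √(6/5)·(1/2) = +0.547723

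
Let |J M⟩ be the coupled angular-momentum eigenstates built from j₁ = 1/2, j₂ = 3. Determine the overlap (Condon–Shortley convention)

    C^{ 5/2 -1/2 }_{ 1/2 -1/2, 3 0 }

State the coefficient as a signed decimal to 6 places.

j₁+j₂−J=1  J+j₁−j₂=0  J−j₁+j₂=5  j₁+j₂+J+1=7
(j₁±m₁, j₂±m₂, J±M) = (0,1,3,3,2,3)
P² = 432/7
sum k=1..1:
  [1] −1/12 = -1/12
S = -1/12
C² = P²·S² = 3/7 ; C = -0.654654

−√(3/7) ≈ -0.654654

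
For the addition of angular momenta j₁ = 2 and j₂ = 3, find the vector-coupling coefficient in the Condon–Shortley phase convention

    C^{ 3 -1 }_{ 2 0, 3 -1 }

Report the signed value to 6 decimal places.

j₁+j₂−J=2  J+j₁−j₂=2  J−j₁+j₂=4  j₁+j₂+J+1=9
(j₁±m₁, j₂±m₂, J±M) = (2,2,2,4,2,4)
P² = 256/15
sum k=0..2:
  [0] +1/16 = 1/16
  [1] −1/6 = -1/6
  [2] +1/96 = 1/96
S = -3/32
C² = P²·S² = 3/20 ; C = -0.387298

−√(3/20) ≈ -0.387298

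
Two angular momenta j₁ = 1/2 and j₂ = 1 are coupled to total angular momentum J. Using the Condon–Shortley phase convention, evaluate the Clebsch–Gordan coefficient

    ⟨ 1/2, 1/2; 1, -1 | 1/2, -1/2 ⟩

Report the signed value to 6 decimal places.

triangle: 1!·0!·1!/3! = 1/6
(j±m)!: 1!·0!·0!·2!·0!·1! = 2
prefactor² = (2J+1)·Δ·N² = 2/3
  k=0: +1/(0!·1!·0!·0!·0!·1!) = 1
Σ = 1  ⇒  CG² = 2/3·1² = 2/3
CG = +√(2/3) = +0.816497

+0.816497  (= +√(2/3))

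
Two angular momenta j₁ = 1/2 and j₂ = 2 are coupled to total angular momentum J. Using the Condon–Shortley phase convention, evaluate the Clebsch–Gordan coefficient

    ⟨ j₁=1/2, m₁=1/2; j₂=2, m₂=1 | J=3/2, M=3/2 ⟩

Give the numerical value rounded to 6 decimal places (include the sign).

+0.447214

j₁+j₂−J=1  J+j₁−j₂=0  J−j₁+j₂=3  j₁+j₂+J+1=5
(j₁±m₁, j₂±m₂, J±M) = (1,0,3,1,3,0)
P² = 36/5
sum k=0..0:
  [0] +1/6 = 1/6
S = 1/6
C² = P²·S² = 1/5 ; C = +0.447214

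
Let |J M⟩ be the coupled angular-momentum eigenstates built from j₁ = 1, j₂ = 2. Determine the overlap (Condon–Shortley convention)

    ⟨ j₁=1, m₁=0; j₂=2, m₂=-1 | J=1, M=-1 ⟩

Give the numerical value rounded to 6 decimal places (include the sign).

j₁+j₂−J=2  J+j₁−j₂=0  J−j₁+j₂=2  j₁+j₂+J+1=5
(j₁±m₁, j₂±m₂, J±M) = (1,1,1,3,0,2)
P² = 6/5
sum k=1..1:
  [1] −1/2 = -1/2
S = -1/2
C² = P²·S² = 3/10 ; C = -0.547723

−√(3/10) ≈ -0.547723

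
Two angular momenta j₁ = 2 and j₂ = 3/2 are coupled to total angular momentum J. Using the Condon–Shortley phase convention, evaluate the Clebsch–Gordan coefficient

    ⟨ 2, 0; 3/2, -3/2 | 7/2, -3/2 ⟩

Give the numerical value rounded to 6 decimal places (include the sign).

triangle: 0!*4!*3!/8! = 144/40320
(j±m)!: 2!*2!*0!*3!*2!*5! = 5760
prefactor² = (2J+1)*Δ*N² = 1152/7
  k=0: +1/(0!*0!*2!*0!*2!*3!) = 1/24
Σ = 1/24  ⇒  CG² = 1152/7*1/24² = 2/7
CG = +√(2/7) = +0.534522

+0.534522  (= +√(2/7))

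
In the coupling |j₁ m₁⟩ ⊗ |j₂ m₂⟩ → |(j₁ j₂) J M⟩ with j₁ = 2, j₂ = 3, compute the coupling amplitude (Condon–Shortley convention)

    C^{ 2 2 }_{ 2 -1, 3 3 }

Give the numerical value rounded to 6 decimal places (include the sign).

−√(5/14) ≈ -0.597614

√[5·3!1!3!/8! · 1!3!6!0!4!0!] = √(3240/7)
  +(−1)^3/∏(3,0,0,3,1,0)! = -1/36  (running -1/36)
⟨..|..⟩ = √(3240/7)·(-1/36) = -0.597614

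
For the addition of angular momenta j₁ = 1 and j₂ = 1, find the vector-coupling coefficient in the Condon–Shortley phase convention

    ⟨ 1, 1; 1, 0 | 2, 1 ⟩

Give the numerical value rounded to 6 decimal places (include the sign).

+0.707107  (= +√(1/2))

triangle: 0!*2!*2!/5! = 4/120
(j±m)!: 2!*0!*1!*1!*3!*1! = 12
prefactor² = (2J+1)*Δ*N² = 2
  k=0: +1/(0!*0!*0!*1!*2!*1!) = 1/2
Σ = 1/2  ⇒  CG² = 2*1/2² = 1/2
CG = +√(1/2) = +0.707107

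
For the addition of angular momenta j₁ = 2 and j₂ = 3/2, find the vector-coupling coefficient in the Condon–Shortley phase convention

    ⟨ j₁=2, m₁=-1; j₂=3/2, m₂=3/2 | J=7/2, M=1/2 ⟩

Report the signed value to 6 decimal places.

√[8·0!4!3!/8! · 1!3!3!0!4!3!] = √(5184/35)
  +(−1)^0/∏(0,0,3,3,1,0)! = 1/36  (running 1/36)
⟨..|..⟩ = √(5184/35)·(1/36) = +0.338062

+√(4/35) = +0.338062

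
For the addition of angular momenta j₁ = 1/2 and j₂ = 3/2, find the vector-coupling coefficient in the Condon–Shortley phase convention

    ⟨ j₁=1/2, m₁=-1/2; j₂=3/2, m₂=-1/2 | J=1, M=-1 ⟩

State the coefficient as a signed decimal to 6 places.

-0.500000  (= −√(1/4))

j₁+j₂−J=1  J+j₁−j₂=0  J−j₁+j₂=2  j₁+j₂+J+1=4
(j₁±m₁, j₂±m₂, J±M) = (0,1,1,2,0,2)
P² = 1
sum k=1..1:
  [1] −1/2 = -1/2
S = -1/2
C² = P²·S² = 1/4 ; C = -0.500000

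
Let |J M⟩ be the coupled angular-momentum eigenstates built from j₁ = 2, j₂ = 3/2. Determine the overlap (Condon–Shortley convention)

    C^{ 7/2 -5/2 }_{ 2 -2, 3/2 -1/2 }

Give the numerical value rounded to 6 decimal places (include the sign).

triangle: 0!·4!·3!/8! = 144/40320
(j±m)!: 0!·4!·1!·2!·1!·6! = 34560
prefactor² = (2J+1)·Δ·N² = 6912/7
  k=0: +1/(0!·0!·4!·1!·0!·2!) = 1/48
Σ = 1/48  ⇒  CG² = 6912/7·1/48² = 3/7
CG = +√(3/7) = +0.654654

+0.654654  (= +√(3/7))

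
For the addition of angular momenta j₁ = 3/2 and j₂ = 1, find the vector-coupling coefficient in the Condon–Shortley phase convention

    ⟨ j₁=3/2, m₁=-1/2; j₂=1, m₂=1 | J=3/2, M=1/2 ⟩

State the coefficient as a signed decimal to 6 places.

√[4·1!2!1!/5! · 1!2!2!0!2!1!] = √(8/15)
  +(−1)^1/∏(1,0,1,1,1,0)! = -1  (running -1)
⟨..|..⟩ = √(8/15)·(-1) = -0.730297

−√(8/15) = -0.730297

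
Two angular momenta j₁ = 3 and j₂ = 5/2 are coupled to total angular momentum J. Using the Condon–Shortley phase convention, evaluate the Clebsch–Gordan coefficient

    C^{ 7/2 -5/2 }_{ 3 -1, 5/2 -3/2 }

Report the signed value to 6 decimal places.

j₁+j₂−J=2  J+j₁−j₂=4  J−j₁+j₂=3  j₁+j₂+J+1=10
(j₁±m₁, j₂±m₂, J±M) = (2,4,1,4,1,6)
P² = 18432/35
sum k=0..1:
  [0] +1/96 = 1/96
  [1] −1/36 = -1/36
S = -5/288
C² = P²·S² = 10/63 ; C = -0.398410

-0.398410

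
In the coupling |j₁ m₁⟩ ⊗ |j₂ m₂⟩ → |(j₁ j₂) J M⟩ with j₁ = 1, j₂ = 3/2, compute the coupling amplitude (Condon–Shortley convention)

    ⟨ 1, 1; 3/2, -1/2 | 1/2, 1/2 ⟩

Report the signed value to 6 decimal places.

+√(1/6) ≈ +0.408248

√[2·2!0!1!/4! · 2!0!1!2!1!0!] = √(2/3)
  +(−1)^0/∏(0,2,0,1,0,0)! = 1/2  (running 1/2)
⟨..|..⟩ = √(2/3)·(1/2) = +0.408248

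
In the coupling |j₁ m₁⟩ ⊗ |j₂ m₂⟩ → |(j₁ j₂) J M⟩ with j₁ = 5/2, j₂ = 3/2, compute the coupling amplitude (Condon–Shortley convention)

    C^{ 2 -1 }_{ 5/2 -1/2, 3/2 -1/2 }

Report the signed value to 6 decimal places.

j₁+j₂−J=2  J+j₁−j₂=3  J−j₁+j₂=1  j₁+j₂+J+1=7
(j₁±m₁, j₂±m₂, J±M) = (2,3,1,2,1,3)
P² = 12/7
sum k=0..1:
  [0] +1/12 = 1/12
  [1] −1/2 = -1/2
S = -5/12
C² = P²·S² = 25/84 ; C = -0.545545

−√(25/84) ≈ -0.545545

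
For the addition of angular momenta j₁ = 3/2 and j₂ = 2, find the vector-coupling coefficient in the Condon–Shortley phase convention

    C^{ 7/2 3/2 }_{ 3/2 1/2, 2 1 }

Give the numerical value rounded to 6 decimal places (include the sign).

j₁+j₂−J=0  J+j₁−j₂=3  J−j₁+j₂=4  j₁+j₂+J+1=8
(j₁±m₁, j₂±m₂, J±M) = (2,1,3,1,5,2)
P² = 576/7
sum k=0..0:
  [0] +1/12 = 1/12
S = 1/12
C² = P²·S² = 4/7 ; C = +0.755929

+0.755929  (= +√(4/7))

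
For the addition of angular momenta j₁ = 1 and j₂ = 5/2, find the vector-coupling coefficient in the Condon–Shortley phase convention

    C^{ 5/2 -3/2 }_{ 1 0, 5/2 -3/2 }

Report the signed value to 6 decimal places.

j₁+j₂−J=1  J+j₁−j₂=1  J−j₁+j₂=4  j₁+j₂+J+1=7
(j₁±m₁, j₂±m₂, J±M) = (1,1,1,4,1,4)
P² = 576/35
sum k=0..1:
  [0] +1/6 = 1/6
  [1] −1/24 = -1/24
S = 1/8
C² = P²·S² = 9/35 ; C = +0.507093

+√(9/35) = +0.507093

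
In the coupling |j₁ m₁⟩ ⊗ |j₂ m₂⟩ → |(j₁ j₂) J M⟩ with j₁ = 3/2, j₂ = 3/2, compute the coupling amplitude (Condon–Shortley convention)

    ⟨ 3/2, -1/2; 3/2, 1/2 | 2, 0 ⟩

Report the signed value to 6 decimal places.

√[5·1!2!2!/6! · 1!2!2!1!2!2!] = √(4/9)
  +(−1)^0/∏(0,1,2,2,0,0)! = 1/4  (running 1/4)
  +(−1)^1/∏(1,0,1,1,1,1)! = -1  (running -3/4)
⟨..|..⟩ = √(4/9)·(-3/4) = -0.500000

−√(1/4) = -0.500000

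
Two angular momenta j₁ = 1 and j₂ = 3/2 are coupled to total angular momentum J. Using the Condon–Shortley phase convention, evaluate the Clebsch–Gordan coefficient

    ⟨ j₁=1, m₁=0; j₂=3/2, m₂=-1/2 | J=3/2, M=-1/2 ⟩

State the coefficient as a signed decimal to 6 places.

j₁+j₂−J=1  J+j₁−j₂=1  J−j₁+j₂=2  j₁+j₂+J+1=5
(j₁±m₁, j₂±m₂, J±M) = (1,1,1,2,1,2)
P² = 4/15
sum k=0..1:
  [0] +1/1 = 1
  [1] −1/2 = -1/2
S = 1/2
C² = P²·S² = 1/15 ; C = +0.258199

+0.258199  (= +√(1/15))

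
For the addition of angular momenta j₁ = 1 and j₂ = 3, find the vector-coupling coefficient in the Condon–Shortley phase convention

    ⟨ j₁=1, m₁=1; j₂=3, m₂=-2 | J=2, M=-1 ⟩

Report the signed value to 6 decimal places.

triangle: 2!·0!·4!/7! = 48/5040
(j±m)!: 2!·0!·1!·5!·1!·3! = 1440
prefactor² = (2J+1)·Δ·N² = 480/7
  k=0: +1/(0!·2!·0!·1!·0!·3!) = 1/12
Σ = 1/12  ⇒  CG² = 480/7·1/12² = 10/21
CG = +√(10/21) = +0.690066

+√(10/21) = +0.690066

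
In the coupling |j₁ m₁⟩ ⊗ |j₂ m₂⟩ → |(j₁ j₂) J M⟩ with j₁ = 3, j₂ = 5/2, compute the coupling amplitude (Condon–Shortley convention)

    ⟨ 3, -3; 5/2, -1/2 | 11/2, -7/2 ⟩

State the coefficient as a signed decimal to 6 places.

+√(2/11) ≈ +0.426401

√[12·0!6!5!/12! · 0!6!2!3!2!9!] = √(149299200/11)
  +(−1)^0/∏(0,0,6,2,0,3)! = 1/8640  (running 1/8640)
⟨..|..⟩ = √(149299200/11)·(1/8640) = +0.426401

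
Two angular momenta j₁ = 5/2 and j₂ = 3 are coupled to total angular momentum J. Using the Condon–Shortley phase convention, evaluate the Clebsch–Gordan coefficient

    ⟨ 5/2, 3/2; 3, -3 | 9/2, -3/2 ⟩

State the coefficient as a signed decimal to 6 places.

triangle: 1!*4!*5!/11! = 2880/39916800
(j±m)!: 4!*1!*0!*6!*3!*6! = 74649600
prefactor² = (2J+1)*Δ*N² = 4147200/77
  k=0: +1/(0!*1!*1!*0!*3!*5!) = 1/720
Σ = 1/720  ⇒  CG² = 4147200/77*1/720² = 8/77
CG = +√(8/77) = +0.322329

+√(8/77) = +0.322329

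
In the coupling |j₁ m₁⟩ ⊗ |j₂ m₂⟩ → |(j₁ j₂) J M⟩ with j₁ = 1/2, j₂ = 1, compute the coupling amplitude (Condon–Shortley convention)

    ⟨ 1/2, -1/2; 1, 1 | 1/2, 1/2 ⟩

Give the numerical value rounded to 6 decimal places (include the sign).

triangle: 1!·0!·1!/3! = 1/6
(j±m)!: 0!·1!·2!·0!·1!·0! = 2
prefactor² = (2J+1)·Δ·N² = 2/3
  k=1: −1/(1!·0!·0!·1!·0!·0!) = -1
Σ = -1  ⇒  CG² = 2/3·(-1)² = 2/3
CG = −√(2/3) = -0.816497

−√(2/3) ≈ -0.816497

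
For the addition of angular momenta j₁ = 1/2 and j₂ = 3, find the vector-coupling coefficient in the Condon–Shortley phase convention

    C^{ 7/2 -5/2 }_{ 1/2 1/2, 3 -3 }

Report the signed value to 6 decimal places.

+√(1/7) = +0.377964

√[8·0!1!6!/8! · 1!0!0!6!1!6!] = √(518400/7)
  +(−1)^0/∏(0,0,0,0,1,6)! = 1/720  (running 1/720)
⟨..|..⟩ = √(518400/7)·(1/720) = +0.377964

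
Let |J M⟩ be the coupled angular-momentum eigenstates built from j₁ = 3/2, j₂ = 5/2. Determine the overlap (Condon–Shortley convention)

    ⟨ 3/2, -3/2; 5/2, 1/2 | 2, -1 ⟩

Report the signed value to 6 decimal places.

triangle: 2!×1!×3!/7! = 12/5040
(j±m)!: 0!×3!×3!×2!×1!×3! = 432
prefactor² = (2J+1)×Δ×N² = 36/7
  k=2: +1/(2!×0!×1!×1!×0!×2!) = 1/4
Σ = 1/4  ⇒  CG² = 36/7×1/4² = 9/28
CG = +√(9/28) = +0.566947

+0.566947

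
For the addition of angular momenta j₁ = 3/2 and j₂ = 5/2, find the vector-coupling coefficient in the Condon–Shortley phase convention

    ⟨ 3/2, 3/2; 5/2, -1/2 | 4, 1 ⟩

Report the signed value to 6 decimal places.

√[9·0!3!5!/9! · 3!0!2!3!5!3!] = √(6480/7)
  +(−1)^0/∏(0,0,0,2,3,3)! = 1/72  (running 1/72)
⟨..|..⟩ = √(6480/7)·(1/72) = +0.422577

+0.422577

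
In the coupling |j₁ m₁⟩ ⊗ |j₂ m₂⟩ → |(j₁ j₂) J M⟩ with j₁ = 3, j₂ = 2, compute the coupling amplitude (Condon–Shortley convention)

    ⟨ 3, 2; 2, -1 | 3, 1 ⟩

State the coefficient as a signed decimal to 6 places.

√[7·2!4!2!/9! · 5!1!1!3!4!2!] = √(64)
  +(−1)^0/∏(0,2,1,1,3,1)! = 1/12  (running 1/12)
  +(−1)^1/∏(1,1,0,0,4,2)! = -1/48  (running 1/16)
⟨..|..⟩ = √(64)·(1/16) = +0.500000

+√(1/4) = +0.500000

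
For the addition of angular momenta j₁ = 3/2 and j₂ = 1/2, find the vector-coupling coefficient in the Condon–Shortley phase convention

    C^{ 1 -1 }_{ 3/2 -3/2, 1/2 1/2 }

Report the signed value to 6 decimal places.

j₁+j₂−J=1  J+j₁−j₂=2  J−j₁+j₂=0  j₁+j₂+J+1=4
(j₁±m₁, j₂±m₂, J±M) = (0,3,1,0,0,2)
P² = 3
sum k=1..1:
  [1] −1/2 = -1/2
S = -1/2
C² = P²·S² = 3/4 ; C = -0.866025

-0.866025  (= −√(3/4))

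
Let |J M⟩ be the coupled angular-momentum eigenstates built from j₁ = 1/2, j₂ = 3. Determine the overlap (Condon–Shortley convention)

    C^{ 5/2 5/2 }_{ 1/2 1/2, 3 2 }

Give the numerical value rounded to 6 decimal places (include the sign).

j₁+j₂−J=1  J+j₁−j₂=0  J−j₁+j₂=5  j₁+j₂+J+1=7
(j₁±m₁, j₂±m₂, J±M) = (1,0,5,1,5,0)
P² = 14400/7
sum k=0..0:
  [0] +1/120 = 1/120
S = 1/120
C² = P²·S² = 1/7 ; C = +0.377964

+√(1/7) = +0.377964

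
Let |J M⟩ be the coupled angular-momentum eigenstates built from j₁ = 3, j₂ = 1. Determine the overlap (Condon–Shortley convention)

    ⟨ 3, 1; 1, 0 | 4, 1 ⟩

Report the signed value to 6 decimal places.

triangle: 0!*6!*2!/9! = 1440/362880
(j±m)!: 4!*2!*1!*1!*5!*3! = 34560
prefactor² = (2J+1)*Δ*N² = 8640/7
  k=0: +1/(0!*0!*2!*1!*4!*1!) = 1/48
Σ = 1/48  ⇒  CG² = 8640/7*1/48² = 15/28
CG = +√(15/28) = +0.731925

+0.731925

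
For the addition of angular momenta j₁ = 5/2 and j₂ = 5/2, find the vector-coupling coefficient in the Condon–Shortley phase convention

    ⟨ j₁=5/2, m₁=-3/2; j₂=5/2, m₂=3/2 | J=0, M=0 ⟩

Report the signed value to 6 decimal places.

j₁+j₂−J=5  J+j₁−j₂=0  J−j₁+j₂=0  j₁+j₂+J+1=6
(j₁±m₁, j₂±m₂, J±M) = (1,4,4,1,0,0)
P² = 96
sum k=4..4:
  [4] +1/24 = 1/24
S = 1/24
C² = P²·S² = 1/6 ; C = +0.408248

+0.408248  (= +√(1/6))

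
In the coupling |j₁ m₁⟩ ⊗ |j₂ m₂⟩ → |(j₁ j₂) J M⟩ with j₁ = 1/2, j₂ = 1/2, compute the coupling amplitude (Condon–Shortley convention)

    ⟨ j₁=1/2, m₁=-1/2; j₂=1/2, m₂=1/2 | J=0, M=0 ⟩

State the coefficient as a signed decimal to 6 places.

−√(1/2) ≈ -0.707107

j₁+j₂−J=1  J+j₁−j₂=0  J−j₁+j₂=0  j₁+j₂+J+1=2
(j₁±m₁, j₂±m₂, J±M) = (0,1,1,0,0,0)
P² = 1/2
sum k=1..1:
  [1] −1/1 = -1
S = -1
C² = P²·S² = 1/2 ; C = -0.707107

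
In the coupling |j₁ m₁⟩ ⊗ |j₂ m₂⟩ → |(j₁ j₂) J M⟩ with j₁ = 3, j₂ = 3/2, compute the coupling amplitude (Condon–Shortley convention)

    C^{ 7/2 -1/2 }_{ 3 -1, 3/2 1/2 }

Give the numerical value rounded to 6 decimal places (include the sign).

triangle: 1!×5!×2!/9! = 240/362880
(j±m)!: 2!×4!×2!×1!×3!×4! = 13824
prefactor² = (2J+1)×Δ×N² = 512/7
  k=0: +1/(0!×1!×4!×2!×1!×0!) = 1/48
  k=1: −1/(1!×0!×3!×1!×2!×1!) = -1/12
Σ = -1/16  ⇒  CG² = 512/7×(-1/16)² = 2/7
CG = −√(2/7) = -0.534522

-0.534522  (= −√(2/7))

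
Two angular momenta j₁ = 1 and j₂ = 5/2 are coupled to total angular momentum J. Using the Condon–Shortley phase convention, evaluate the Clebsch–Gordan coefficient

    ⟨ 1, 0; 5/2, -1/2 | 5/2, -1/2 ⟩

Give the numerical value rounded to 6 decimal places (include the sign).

triangle: 1!*1!*4!/7! = 24/5040
(j±m)!: 1!*1!*2!*3!*2!*3! = 144
prefactor² = (2J+1)*Δ*N² = 144/35
  k=0: +1/(0!*1!*1!*2!*0!*2!) = 1/4
  k=1: −1/(1!*0!*0!*1!*1!*3!) = -1/6
Σ = 1/12  ⇒  CG² = 144/35*1/12² = 1/35
CG = +√(1/35) = +0.169031

+√(1/35) ≈ +0.169031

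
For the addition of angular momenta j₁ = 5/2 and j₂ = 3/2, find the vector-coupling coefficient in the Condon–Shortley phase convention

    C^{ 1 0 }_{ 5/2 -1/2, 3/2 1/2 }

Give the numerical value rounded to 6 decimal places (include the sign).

+0.547723

√[3·3!2!0!/6! · 2!3!2!1!1!1!] = √(6/5)
  +(−1)^2/∏(2,1,1,0,1,0)! = 1/2  (running 1/2)
⟨..|..⟩ = √(6/5)·(1/2) = +0.547723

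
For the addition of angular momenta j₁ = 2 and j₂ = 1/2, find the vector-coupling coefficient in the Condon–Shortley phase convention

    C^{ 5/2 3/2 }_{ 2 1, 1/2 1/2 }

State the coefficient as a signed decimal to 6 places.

+√(4/5) ≈ +0.894427

√[6·0!4!1!/6! · 3!1!1!0!4!1!] = √(144/5)
  +(−1)^0/∏(0,0,1,1,3,0)! = 1/6  (running 1/6)
⟨..|..⟩ = √(144/5)·(1/6) = +0.894427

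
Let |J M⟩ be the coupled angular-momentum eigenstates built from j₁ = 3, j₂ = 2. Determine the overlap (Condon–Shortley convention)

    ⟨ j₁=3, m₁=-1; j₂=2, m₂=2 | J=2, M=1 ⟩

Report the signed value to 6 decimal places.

−√(3/14) ≈ -0.462910

triangle: 3!·3!·1!/8! = 36/40320
(j±m)!: 2!·4!·4!·0!·3!·1! = 6912
prefactor² = (2J+1)·Δ·N² = 216/7
  k=3: −1/(3!·0!·1!·1!·2!·0!) = -1/12
Σ = -1/12  ⇒  CG² = 216/7·(-1/12)² = 3/14
CG = −√(3/14) = -0.462910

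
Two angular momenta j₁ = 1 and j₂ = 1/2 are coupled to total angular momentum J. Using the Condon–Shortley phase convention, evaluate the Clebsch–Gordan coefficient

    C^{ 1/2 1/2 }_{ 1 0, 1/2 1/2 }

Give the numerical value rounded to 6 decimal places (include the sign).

-0.577350  (= −√(1/3))

j₁+j₂−J=1  J+j₁−j₂=1  J−j₁+j₂=0  j₁+j₂+J+1=3
(j₁±m₁, j₂±m₂, J±M) = (1,1,1,0,1,0)
P² = 1/3
sum k=1..1:
  [1] −1/1 = -1
S = -1
C² = P²·S² = 1/3 ; C = -0.577350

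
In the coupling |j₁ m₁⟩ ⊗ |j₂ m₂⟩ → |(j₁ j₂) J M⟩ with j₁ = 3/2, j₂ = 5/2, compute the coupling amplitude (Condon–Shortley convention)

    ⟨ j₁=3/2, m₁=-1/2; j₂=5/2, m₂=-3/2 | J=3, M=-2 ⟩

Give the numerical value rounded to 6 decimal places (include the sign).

+√(1/12) = +0.288675

triangle: 1!*2!*4!/8! = 48/40320
(j±m)!: 1!*2!*1!*4!*1!*5! = 5760
prefactor² = (2J+1)*Δ*N² = 48
  k=0: +1/(0!*1!*2!*1!*0!*3!) = 1/12
  k=1: −1/(1!*0!*1!*0!*1!*4!) = -1/24
Σ = 1/24  ⇒  CG² = 48*1/24² = 1/12
CG = +√(1/12) = +0.288675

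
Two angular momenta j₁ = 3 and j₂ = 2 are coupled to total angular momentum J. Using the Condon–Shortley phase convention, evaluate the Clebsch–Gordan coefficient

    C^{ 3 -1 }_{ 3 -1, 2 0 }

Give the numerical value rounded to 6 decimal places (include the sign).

√[7·2!4!2!/9! · 2!4!2!2!2!4!] = √(256/15)
  +(−1)^0/∏(0,2,4,2,0,0)! = 1/96  (running 1/96)
  +(−1)^1/∏(1,1,3,1,1,1)! = -1/6  (running -5/32)
  +(−1)^2/∏(2,0,2,0,2,2)! = 1/16  (running -3/32)
⟨..|..⟩ = √(256/15)·(-3/32) = -0.387298

-0.387298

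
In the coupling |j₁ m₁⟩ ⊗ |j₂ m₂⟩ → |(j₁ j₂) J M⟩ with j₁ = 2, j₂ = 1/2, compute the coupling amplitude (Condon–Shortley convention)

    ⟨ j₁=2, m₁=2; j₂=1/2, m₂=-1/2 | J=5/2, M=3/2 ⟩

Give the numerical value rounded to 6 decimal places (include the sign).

j₁+j₂−J=0  J+j₁−j₂=4  J−j₁+j₂=1  j₁+j₂+J+1=6
(j₁±m₁, j₂±m₂, J±M) = (4,0,0,1,4,1)
P² = 576/5
sum k=0..0:
  [0] +1/24 = 1/24
S = 1/24
C² = P²·S² = 1/5 ; C = +0.447214

+√(1/5) = +0.447214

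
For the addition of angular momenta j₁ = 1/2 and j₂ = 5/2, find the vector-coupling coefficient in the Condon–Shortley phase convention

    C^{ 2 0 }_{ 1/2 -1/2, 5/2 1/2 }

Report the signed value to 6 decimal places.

-0.707107

triangle: 1!*0!*4!/6! = 24/720
(j±m)!: 0!*1!*3!*2!*2!*2! = 48
prefactor² = (2J+1)*Δ*N² = 8
  k=1: −1/(1!*0!*0!*2!*0!*2!) = -1/4
Σ = -1/4  ⇒  CG² = 8*(-1/4)² = 1/2
CG = −√(1/2) = -0.707107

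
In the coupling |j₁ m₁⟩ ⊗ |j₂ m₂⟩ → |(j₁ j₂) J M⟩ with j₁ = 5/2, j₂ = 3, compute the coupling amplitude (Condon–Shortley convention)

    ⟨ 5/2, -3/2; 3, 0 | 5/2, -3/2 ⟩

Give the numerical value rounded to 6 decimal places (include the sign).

j₁+j₂−J=3  J+j₁−j₂=2  J−j₁+j₂=3  j₁+j₂+J+1=9
(j₁±m₁, j₂±m₂, J±M) = (1,4,3,3,1,4)
P² = 864/35
sum k=2..3:
  [2] +1/8 = 1/8
  [3] −1/36 = -1/36
S = 7/72
C² = P²·S² = 7/30 ; C = +0.483046

+√(7/30) ≈ +0.483046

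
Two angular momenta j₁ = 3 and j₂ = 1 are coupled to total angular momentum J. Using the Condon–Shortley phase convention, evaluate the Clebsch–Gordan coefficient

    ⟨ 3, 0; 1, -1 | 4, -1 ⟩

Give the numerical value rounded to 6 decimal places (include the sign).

triangle: 0!*6!*2!/9! = 1440/362880
(j±m)!: 3!*3!*0!*2!*3!*5! = 51840
prefactor² = (2J+1)*Δ*N² = 12960/7
  k=0: +1/(0!*0!*3!*0!*3!*2!) = 1/72
Σ = 1/72  ⇒  CG² = 12960/7*1/72² = 5/14
CG = +√(5/14) = +0.597614

+0.597614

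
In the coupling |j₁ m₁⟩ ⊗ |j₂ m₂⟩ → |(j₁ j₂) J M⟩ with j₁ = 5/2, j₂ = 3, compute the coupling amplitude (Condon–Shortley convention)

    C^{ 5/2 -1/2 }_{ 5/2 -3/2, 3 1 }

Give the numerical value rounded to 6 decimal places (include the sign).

+0.169031

√[6·3!2!3!/9! · 1!4!4!2!2!3!] = √(576/35)
  +(−1)^2/∏(2,1,2,2,0,1)! = 1/8  (running 1/8)
  +(−1)^3/∏(3,0,1,1,1,2)! = -1/12  (running 1/24)
⟨..|..⟩ = √(576/35)·(1/24) = +0.169031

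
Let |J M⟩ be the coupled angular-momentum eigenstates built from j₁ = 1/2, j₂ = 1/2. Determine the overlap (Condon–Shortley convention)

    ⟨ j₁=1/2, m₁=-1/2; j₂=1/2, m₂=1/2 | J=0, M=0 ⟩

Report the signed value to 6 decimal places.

√[1·1!0!0!/2! · 0!1!1!0!0!0!] = √(1/2)
  +(−1)^1/∏(1,0,0,0,0,0)! = -1  (running -1)
⟨..|..⟩ = √(1/2)·(-1) = -0.707107

−√(1/2) = -0.707107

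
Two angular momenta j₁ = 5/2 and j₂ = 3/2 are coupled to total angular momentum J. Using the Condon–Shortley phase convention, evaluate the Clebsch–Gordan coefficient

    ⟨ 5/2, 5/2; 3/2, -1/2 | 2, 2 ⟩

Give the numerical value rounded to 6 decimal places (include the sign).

j₁+j₂−J=2  J+j₁−j₂=3  J−j₁+j₂=1  j₁+j₂+J+1=7
(j₁±m₁, j₂±m₂, J±M) = (5,0,1,2,4,0)
P² = 480/7
sum k=0..0:
  [0] +1/12 = 1/12
S = 1/12
C² = P²·S² = 10/21 ; C = +0.690066

+0.690066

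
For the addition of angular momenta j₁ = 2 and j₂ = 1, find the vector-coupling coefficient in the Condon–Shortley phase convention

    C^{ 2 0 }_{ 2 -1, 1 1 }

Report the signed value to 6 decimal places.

triangle: 1!×3!×1!/6! = 6/720
(j±m)!: 1!×3!×2!×0!×2!×2! = 48
prefactor² = (2J+1)×Δ×N² = 2
  k=1: −1/(1!×0!×2!×1!×1!×0!) = -1/2
Σ = -1/2  ⇒  CG² = 2×(-1/2)² = 1/2
CG = −√(1/2) = -0.707107

-0.707107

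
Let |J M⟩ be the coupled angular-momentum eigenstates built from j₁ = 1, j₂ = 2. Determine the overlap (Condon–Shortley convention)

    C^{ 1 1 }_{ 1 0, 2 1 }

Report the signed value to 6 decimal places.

−√(3/10) = -0.547723

triangle: 2!*0!*2!/5! = 4/120
(j±m)!: 1!*1!*3!*1!*2!*0! = 12
prefactor² = (2J+1)*Δ*N² = 6/5
  k=1: −1/(1!*1!*0!*2!*0!*0!) = -1/2
Σ = -1/2  ⇒  CG² = 6/5*(-1/2)² = 3/10
CG = −√(3/10) = -0.547723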